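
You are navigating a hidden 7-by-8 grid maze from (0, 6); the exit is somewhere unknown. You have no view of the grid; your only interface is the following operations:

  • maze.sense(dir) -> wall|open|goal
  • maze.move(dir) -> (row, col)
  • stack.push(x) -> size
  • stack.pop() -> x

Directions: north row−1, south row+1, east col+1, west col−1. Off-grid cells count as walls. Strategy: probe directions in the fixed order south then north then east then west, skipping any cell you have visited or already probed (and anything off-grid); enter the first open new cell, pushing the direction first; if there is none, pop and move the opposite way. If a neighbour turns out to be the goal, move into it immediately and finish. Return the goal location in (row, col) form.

→ sense(dir=south)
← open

→ push(x=south)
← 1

→ move(dir=south)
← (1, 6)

→ sense(dir=south)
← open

→ push(x=south)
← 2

→ move(dir=south)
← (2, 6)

→ sense(dir=south)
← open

→ push(x=south)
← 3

→ move(dir=south)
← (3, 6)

→ sense(dir=south)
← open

→ push(x=south)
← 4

→ move(dir=south)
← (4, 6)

→ sense(dir=south)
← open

→ push(x=south)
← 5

→ move(dir=south)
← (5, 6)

→ sense(dir=south)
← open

→ push(x=south)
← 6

→ move(dir=south)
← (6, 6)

→ sense(dir=east)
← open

→ push(x=east)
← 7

→ move(dir=east)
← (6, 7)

→ sense(dir=north)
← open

→ push(x=north)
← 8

→ move(dir=north)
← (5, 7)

→ sense(dir=north)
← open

→ push(x=north)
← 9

→ move(dir=north)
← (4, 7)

→ sense(dir=north)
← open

→ push(x=north)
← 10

→ move(dir=north)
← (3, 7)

→ sense(dir=north)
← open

→ push(x=north)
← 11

→ move(dir=north)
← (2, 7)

→ sense(dir=north)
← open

→ push(x=north)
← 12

→ move(dir=north)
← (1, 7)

→ sense(dir=north)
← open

→ push(x=north)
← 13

→ move(dir=north)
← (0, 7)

→ pop()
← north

→ move(dir=south)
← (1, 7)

→ pop()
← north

→ move(dir=south)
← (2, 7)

→ pop()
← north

→ move(dir=south)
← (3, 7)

→ pop()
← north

→ move(dir=south)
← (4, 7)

→ pop()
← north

→ move(dir=south)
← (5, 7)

→ pop()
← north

→ move(dir=south)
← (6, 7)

→ pop()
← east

→ move(dir=west)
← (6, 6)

→ sense(dir=west)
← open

→ push(x=west)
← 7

→ move(dir=west)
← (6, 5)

→ sense(dir=north)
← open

→ push(x=north)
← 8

→ move(dir=north)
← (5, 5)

→ sense(dir=north)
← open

→ push(x=north)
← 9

→ move(dir=north)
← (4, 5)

→ sense(dir=north)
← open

→ push(x=north)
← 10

→ move(dir=north)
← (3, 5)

→ sense(dir=north)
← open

→ push(x=north)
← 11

→ move(dir=north)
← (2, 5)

→ sense(dir=north)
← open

→ push(x=north)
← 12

→ move(dir=north)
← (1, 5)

→ sense(dir=north)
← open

→ push(x=north)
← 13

→ move(dir=north)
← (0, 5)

→ sense(dir=west)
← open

→ push(x=west)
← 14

→ move(dir=west)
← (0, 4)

→ sense(dir=south)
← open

→ push(x=south)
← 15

→ move(dir=south)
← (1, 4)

→ sense(dir=south)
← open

→ push(x=south)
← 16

→ move(dir=south)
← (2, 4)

→ sense(dir=south)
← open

→ push(x=south)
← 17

→ move(dir=south)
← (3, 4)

→ sense(dir=south)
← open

→ push(x=south)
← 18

→ move(dir=south)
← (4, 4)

→ sense(dir=south)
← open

→ push(x=south)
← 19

→ move(dir=south)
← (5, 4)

→ sense(dir=south)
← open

→ push(x=south)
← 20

→ move(dir=south)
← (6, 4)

→ sense(dir=west)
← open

→ push(x=west)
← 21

→ move(dir=west)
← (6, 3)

→ sense(dir=north)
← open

→ push(x=north)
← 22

→ move(dir=north)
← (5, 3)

→ sense(dir=north)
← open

→ push(x=north)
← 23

→ move(dir=north)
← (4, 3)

→ sense(dir=north)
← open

→ push(x=north)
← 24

→ move(dir=north)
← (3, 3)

→ sense(dir=north)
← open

→ push(x=north)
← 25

→ move(dir=north)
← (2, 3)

→ sense(dir=north)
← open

→ push(x=north)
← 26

→ move(dir=north)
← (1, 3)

→ sense(dir=north)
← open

→ push(x=north)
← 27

→ move(dir=north)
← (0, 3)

→ sense(dir=west)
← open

→ push(x=west)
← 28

→ move(dir=west)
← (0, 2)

→ sense(dir=south)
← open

→ push(x=south)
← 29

→ move(dir=south)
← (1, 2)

→ sense(dir=south)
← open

→ push(x=south)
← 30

→ move(dir=south)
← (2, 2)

→ sense(dir=south)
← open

→ push(x=south)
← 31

→ move(dir=south)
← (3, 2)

→ sense(dir=south)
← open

→ push(x=south)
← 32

→ move(dir=south)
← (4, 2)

→ sense(dir=south)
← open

→ push(x=south)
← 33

→ move(dir=south)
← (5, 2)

→ sense(dir=south)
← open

→ push(x=south)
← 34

→ move(dir=south)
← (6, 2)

→ sense(dir=west)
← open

→ push(x=west)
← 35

→ move(dir=west)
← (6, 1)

→ sense(dir=north)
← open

→ push(x=north)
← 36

→ move(dir=north)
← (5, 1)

→ sense(dir=north)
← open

→ push(x=north)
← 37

→ move(dir=north)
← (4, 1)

→ sense(dir=north)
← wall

→ sense(dir=west)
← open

→ push(x=west)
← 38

→ move(dir=west)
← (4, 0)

→ sense(dir=south)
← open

→ push(x=south)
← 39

→ move(dir=south)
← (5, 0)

→ sense(dir=south)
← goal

→ move(dir=south)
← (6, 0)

Answer: (6, 0)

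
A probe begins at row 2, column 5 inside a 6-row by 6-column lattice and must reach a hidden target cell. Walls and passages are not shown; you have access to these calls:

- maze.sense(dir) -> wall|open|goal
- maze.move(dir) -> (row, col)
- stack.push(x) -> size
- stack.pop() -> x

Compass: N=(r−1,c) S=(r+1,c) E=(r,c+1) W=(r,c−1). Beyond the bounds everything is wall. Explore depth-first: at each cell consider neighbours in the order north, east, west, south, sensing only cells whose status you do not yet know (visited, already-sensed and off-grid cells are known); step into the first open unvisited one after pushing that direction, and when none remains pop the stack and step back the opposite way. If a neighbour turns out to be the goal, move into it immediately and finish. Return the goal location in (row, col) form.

·→ sense(north)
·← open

·→ push(north)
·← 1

·→ move(north)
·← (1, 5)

·→ sense(north)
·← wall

·→ sense(west)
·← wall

·→ pop()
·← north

·→ move(south)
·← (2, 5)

·→ sense(west)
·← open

·→ push(west)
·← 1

·→ move(west)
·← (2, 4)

·→ sense(west)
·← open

·→ push(west)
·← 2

·→ move(west)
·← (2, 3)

·→ sense(north)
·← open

·→ push(north)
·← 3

·→ move(north)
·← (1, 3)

·→ sense(north)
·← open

·→ push(north)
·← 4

·→ move(north)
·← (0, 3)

·→ sense(east)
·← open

·→ push(east)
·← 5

·→ move(east)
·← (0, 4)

·→ pop()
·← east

·→ move(west)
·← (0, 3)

·→ sense(west)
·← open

·→ push(west)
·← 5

·→ move(west)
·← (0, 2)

·→ sense(west)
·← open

·→ push(west)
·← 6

·→ move(west)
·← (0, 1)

·→ sense(west)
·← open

·→ push(west)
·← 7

·→ move(west)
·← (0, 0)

·→ sense(south)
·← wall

·→ pop()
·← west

·→ move(east)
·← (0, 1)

·→ sense(south)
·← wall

·→ pop()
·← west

·→ move(east)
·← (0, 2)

·→ sense(south)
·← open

·→ push(south)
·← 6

·→ move(south)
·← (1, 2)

·→ sense(south)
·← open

·→ push(south)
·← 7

·→ move(south)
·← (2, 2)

·→ sense(west)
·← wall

·→ sense(south)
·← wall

·→ pop()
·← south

·→ move(north)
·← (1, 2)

·→ pop()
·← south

·→ move(north)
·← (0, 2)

·→ pop()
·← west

·→ move(east)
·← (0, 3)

·→ pop()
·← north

·→ move(south)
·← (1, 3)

·→ pop()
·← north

·→ move(south)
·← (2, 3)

·→ sense(south)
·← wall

·→ pop()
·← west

·→ move(east)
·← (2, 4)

·→ sense(south)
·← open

·→ push(south)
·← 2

·→ move(south)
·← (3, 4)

·→ sense(east)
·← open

·→ push(east)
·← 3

·→ move(east)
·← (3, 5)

·→ sense(south)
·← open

·→ push(south)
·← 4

·→ move(south)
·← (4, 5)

·→ sense(west)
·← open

·→ push(west)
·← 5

·→ move(west)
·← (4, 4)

·→ sense(west)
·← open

·→ push(west)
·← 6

·→ move(west)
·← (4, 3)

·→ sense(west)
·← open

·→ push(west)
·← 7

·→ move(west)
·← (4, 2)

·→ sense(west)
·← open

·→ push(west)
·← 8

·→ move(west)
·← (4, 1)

·→ sense(north)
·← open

·→ push(north)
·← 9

·→ move(north)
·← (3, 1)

·→ sense(west)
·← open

·→ push(west)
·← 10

·→ move(west)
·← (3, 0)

·→ sense(north)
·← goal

·→ move(north)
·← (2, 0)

Answer: (2, 0)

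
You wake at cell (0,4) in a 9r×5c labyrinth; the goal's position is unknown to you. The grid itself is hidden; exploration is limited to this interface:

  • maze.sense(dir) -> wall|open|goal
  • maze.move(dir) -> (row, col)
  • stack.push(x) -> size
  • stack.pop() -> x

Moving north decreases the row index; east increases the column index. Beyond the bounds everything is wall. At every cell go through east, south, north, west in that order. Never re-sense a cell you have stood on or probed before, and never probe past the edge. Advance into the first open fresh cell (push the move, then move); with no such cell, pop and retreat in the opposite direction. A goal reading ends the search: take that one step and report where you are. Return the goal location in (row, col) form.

Step: maze.sense[dir=south]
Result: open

Step: stack.push[x=south]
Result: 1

Step: maze.move[dir=south]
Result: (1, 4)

Step: maze.sense[dir=south]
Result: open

Step: stack.push[x=south]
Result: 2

Step: maze.move[dir=south]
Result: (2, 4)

Step: maze.sense[dir=south]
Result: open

Step: stack.push[x=south]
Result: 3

Step: maze.move[dir=south]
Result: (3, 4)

Step: maze.sense[dir=south]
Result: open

Step: stack.push[x=south]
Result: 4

Step: maze.move[dir=south]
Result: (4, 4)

Step: maze.sense[dir=south]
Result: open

Step: stack.push[x=south]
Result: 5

Step: maze.move[dir=south]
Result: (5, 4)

Step: maze.sense[dir=south]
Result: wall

Step: maze.sense[dir=west]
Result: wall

Step: stack.pop[]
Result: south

Step: maze.move[dir=north]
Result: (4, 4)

Step: maze.sense[dir=west]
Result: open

Step: stack.push[x=west]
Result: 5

Step: maze.move[dir=west]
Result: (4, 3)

Step: maze.sense[dir=north]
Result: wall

Step: maze.sense[dir=west]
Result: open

Step: stack.push[x=west]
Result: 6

Step: maze.move[dir=west]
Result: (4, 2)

Step: maze.sense[dir=south]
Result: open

Step: stack.push[x=south]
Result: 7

Step: maze.move[dir=south]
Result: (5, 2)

Step: maze.sense[dir=south]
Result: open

Step: stack.push[x=south]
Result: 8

Step: maze.move[dir=south]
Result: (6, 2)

Step: maze.sense[dir=east]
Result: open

Step: stack.push[x=east]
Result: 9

Step: maze.move[dir=east]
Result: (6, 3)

Step: maze.sense[dir=south]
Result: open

Step: stack.push[x=south]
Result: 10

Step: maze.move[dir=south]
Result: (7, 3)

Step: maze.sense[dir=east]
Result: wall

Step: maze.sense[dir=south]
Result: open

Step: stack.push[x=south]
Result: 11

Step: maze.move[dir=south]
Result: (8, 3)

Step: maze.sense[dir=east]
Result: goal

Step: maze.move[dir=east]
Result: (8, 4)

Answer: (8, 4)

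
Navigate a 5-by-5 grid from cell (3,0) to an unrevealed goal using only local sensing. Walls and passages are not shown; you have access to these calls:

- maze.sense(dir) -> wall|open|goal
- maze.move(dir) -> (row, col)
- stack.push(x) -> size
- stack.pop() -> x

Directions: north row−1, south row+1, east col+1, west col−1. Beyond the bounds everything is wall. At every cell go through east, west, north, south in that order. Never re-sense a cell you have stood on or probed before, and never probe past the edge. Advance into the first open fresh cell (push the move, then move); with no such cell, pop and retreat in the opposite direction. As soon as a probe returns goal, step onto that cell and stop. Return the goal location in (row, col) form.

Act: maze.sense[dir=east]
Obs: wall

Act: maze.sense[dir=north]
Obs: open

Act: stack.push[x=north]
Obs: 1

Act: maze.move[dir=north]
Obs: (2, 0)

Act: maze.sense[dir=east]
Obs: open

Act: stack.push[x=east]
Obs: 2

Act: maze.move[dir=east]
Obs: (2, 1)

Act: maze.sense[dir=east]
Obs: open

Act: stack.push[x=east]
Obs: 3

Act: maze.move[dir=east]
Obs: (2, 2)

Act: maze.sense[dir=east]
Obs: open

Act: stack.push[x=east]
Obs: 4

Act: maze.move[dir=east]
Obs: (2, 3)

Act: maze.sense[dir=east]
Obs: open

Act: stack.push[x=east]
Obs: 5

Act: maze.move[dir=east]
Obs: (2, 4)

Act: maze.sense[dir=north]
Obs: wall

Act: maze.sense[dir=south]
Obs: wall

Act: stack.pop[]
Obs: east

Act: maze.move[dir=west]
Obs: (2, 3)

Act: maze.sense[dir=north]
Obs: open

Act: stack.push[x=north]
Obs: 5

Act: maze.move[dir=north]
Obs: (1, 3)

Act: maze.sense[dir=west]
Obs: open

Act: stack.push[x=west]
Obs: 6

Act: maze.move[dir=west]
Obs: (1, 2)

Act: maze.sense[dir=west]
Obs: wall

Act: maze.sense[dir=north]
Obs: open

Act: stack.push[x=north]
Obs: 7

Act: maze.move[dir=north]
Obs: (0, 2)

Act: maze.sense[dir=east]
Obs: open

Act: stack.push[x=east]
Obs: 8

Act: maze.move[dir=east]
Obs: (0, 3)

Act: maze.sense[dir=east]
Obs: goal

Act: maze.move[dir=east]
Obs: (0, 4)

Answer: (0, 4)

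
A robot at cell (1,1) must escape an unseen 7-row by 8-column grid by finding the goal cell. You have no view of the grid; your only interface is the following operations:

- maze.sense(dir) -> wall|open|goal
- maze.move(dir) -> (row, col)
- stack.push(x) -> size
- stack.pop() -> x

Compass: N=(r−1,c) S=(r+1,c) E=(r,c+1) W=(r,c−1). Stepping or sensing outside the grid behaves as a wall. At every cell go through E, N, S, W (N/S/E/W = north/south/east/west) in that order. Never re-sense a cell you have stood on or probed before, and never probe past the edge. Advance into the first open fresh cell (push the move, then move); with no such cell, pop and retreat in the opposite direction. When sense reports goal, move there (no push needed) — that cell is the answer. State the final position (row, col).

// 1. maze.sense(dir=east) => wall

// 2. maze.sense(dir=north) => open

// 3. stack.push(x=north) => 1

// 4. maze.move(dir=north) => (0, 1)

// 5. maze.sense(dir=east) => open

// 6. stack.push(x=east) => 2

// 7. maze.move(dir=east) => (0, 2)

// 8. maze.sense(dir=east) => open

// 9. stack.push(x=east) => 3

// 10. maze.move(dir=east) => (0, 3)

// 11. maze.sense(dir=east) => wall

// 12. maze.sense(dir=south) => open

// 13. stack.push(x=south) => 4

// 14. maze.move(dir=south) => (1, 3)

// 15. maze.sense(dir=east) => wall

// 16. maze.sense(dir=south) => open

// 17. stack.push(x=south) => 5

// 18. maze.move(dir=south) => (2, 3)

// 19. maze.sense(dir=east) => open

// 20. stack.push(x=east) => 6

// 21. maze.move(dir=east) => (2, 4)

// 22. maze.sense(dir=east) => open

// 23. stack.push(x=east) => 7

// 24. maze.move(dir=east) => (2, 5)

// 25. maze.sense(dir=east) => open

// 26. stack.push(x=east) => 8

// 27. maze.move(dir=east) => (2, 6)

// 28. maze.sense(dir=east) => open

// 29. stack.push(x=east) => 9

// 30. maze.move(dir=east) => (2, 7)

// 31. maze.sense(dir=north) => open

// 32. stack.push(x=north) => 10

// 33. maze.move(dir=north) => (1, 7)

// 34. maze.sense(dir=north) => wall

// 35. maze.sense(dir=west) => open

// 36. stack.push(x=west) => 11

// 37. maze.move(dir=west) => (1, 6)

// 38. maze.sense(dir=north) => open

// 39. stack.push(x=north) => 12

// 40. maze.move(dir=north) => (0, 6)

// 41. maze.sense(dir=west) => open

// 42. stack.push(x=west) => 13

// 43. maze.move(dir=west) => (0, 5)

// 44. maze.sense(dir=south) => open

// 45. stack.push(x=south) => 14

// 46. maze.move(dir=south) => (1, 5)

// 47. stack.pop() => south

// 48. maze.move(dir=north) => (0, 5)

// 49. stack.pop() => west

// 50. maze.move(dir=east) => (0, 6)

// 51. stack.pop() => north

// 52. maze.move(dir=south) => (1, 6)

// 53. stack.pop() => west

// 54. maze.move(dir=east) => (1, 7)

// 55. stack.pop() => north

// 56. maze.move(dir=south) => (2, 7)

// 57. maze.sense(dir=south) => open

// 58. stack.push(x=south) => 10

// 59. maze.move(dir=south) => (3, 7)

// 60. maze.sense(dir=south) => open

// 61. stack.push(x=south) => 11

// 62. maze.move(dir=south) => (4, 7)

// 63. maze.sense(dir=south) => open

// 64. stack.push(x=south) => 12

// 65. maze.move(dir=south) => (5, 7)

// 66. maze.sense(dir=south) => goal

// 67. maze.move(dir=south) => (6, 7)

Answer: (6, 7)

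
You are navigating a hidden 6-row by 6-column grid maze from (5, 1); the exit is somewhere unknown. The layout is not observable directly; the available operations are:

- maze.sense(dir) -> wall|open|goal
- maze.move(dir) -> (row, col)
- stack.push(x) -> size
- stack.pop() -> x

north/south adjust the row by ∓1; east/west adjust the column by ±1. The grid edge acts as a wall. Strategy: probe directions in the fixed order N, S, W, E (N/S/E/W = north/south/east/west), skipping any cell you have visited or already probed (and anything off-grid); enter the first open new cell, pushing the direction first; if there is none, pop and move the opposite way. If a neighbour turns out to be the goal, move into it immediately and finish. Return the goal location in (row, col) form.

Step: sense[dir→north]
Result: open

Step: push[x→north]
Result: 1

Step: move[dir→north]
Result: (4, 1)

Step: sense[dir→north]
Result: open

Step: push[x→north]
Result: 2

Step: move[dir→north]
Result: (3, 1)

Step: sense[dir→north]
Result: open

Step: push[x→north]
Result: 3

Step: move[dir→north]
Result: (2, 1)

Step: sense[dir→north]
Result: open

Step: push[x→north]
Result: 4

Step: move[dir→north]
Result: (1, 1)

Step: sense[dir→north]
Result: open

Step: push[x→north]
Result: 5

Step: move[dir→north]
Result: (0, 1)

Step: sense[dir→west]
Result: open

Step: push[x→west]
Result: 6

Step: move[dir→west]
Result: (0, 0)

Step: sense[dir→south]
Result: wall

Step: pop[]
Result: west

Step: move[dir→east]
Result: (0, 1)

Step: sense[dir→east]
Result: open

Step: push[x→east]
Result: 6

Step: move[dir→east]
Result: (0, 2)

Step: sense[dir→south]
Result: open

Step: push[x→south]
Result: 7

Step: move[dir→south]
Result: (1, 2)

Step: sense[dir→south]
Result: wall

Step: sense[dir→east]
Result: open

Step: push[x→east]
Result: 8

Step: move[dir→east]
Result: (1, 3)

Step: sense[dir→north]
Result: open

Step: push[x→north]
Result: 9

Step: move[dir→north]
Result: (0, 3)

Step: sense[dir→east]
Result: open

Step: push[x→east]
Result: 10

Step: move[dir→east]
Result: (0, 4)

Step: sense[dir→south]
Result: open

Step: push[x→south]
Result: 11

Step: move[dir→south]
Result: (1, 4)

Step: sense[dir→south]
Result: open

Step: push[x→south]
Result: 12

Step: move[dir→south]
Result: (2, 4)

Step: sense[dir→south]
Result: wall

Step: sense[dir→west]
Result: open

Step: push[x→west]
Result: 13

Step: move[dir→west]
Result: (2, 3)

Step: sense[dir→south]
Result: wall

Step: pop[]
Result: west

Step: move[dir→east]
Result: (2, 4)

Step: sense[dir→east]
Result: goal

Step: move[dir→east]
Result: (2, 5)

Answer: (2, 5)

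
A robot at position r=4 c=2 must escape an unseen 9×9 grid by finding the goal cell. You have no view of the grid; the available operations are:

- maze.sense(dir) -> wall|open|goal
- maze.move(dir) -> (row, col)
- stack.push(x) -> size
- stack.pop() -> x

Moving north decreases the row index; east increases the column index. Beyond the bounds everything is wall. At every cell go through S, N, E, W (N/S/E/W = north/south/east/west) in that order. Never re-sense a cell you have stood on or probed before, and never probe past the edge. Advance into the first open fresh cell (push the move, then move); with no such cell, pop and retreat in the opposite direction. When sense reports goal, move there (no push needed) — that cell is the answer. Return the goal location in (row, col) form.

~$ maze.sense south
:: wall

~$ maze.sense north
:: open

~$ stack.push north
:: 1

~$ maze.move north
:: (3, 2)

~$ maze.sense north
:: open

~$ stack.push north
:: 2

~$ maze.move north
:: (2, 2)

~$ maze.sense north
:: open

~$ stack.push north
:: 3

~$ maze.move north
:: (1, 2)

~$ maze.sense north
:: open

~$ stack.push north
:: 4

~$ maze.move north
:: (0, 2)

~$ maze.sense east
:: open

~$ stack.push east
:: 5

~$ maze.move east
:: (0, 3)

~$ maze.sense south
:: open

~$ stack.push south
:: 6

~$ maze.move south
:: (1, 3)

~$ maze.sense south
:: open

~$ stack.push south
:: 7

~$ maze.move south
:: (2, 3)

~$ maze.sense south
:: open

~$ stack.push south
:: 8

~$ maze.move south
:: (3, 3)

~$ maze.sense south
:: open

~$ stack.push south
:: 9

~$ maze.move south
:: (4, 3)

~$ maze.sense south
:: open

~$ stack.push south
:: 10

~$ maze.move south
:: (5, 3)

~$ maze.sense south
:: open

~$ stack.push south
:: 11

~$ maze.move south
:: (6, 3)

~$ maze.sense south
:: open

~$ stack.push south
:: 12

~$ maze.move south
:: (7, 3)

~$ maze.sense south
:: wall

~$ maze.sense east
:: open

~$ stack.push east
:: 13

~$ maze.move east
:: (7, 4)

~$ maze.sense south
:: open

~$ stack.push south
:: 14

~$ maze.move south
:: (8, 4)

~$ maze.sense east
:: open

~$ stack.push east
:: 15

~$ maze.move east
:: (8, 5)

~$ maze.sense north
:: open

~$ stack.push north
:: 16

~$ maze.move north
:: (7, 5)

~$ maze.sense north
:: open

~$ stack.push north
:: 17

~$ maze.move north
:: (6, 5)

~$ maze.sense north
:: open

~$ stack.push north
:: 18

~$ maze.move north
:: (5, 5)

~$ maze.sense north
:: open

~$ stack.push north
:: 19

~$ maze.move north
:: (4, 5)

~$ maze.sense north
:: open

~$ stack.push north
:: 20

~$ maze.move north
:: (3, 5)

~$ maze.sense north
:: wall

~$ maze.sense east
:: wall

~$ maze.sense west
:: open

~$ stack.push west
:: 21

~$ maze.move west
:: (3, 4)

~$ maze.sense south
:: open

~$ stack.push south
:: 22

~$ maze.move south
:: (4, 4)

~$ maze.sense south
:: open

~$ stack.push south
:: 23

~$ maze.move south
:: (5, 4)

~$ maze.sense south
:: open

~$ stack.push south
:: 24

~$ maze.move south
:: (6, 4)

~$ stack.pop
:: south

~$ maze.move north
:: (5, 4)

~$ stack.pop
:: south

~$ maze.move north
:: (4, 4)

~$ stack.pop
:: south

~$ maze.move north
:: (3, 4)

~$ maze.sense north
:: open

~$ stack.push north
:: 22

~$ maze.move north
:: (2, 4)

~$ maze.sense north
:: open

~$ stack.push north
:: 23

~$ maze.move north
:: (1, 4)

~$ maze.sense north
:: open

~$ stack.push north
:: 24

~$ maze.move north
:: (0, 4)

~$ maze.sense east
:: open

~$ stack.push east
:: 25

~$ maze.move east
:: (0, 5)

~$ maze.sense south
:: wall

~$ maze.sense east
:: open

~$ stack.push east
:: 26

~$ maze.move east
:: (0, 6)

~$ maze.sense south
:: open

~$ stack.push south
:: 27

~$ maze.move south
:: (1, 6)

~$ maze.sense south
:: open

~$ stack.push south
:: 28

~$ maze.move south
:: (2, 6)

~$ maze.sense east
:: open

~$ stack.push east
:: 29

~$ maze.move east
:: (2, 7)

~$ maze.sense south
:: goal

~$ maze.move south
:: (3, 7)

Answer: (3, 7)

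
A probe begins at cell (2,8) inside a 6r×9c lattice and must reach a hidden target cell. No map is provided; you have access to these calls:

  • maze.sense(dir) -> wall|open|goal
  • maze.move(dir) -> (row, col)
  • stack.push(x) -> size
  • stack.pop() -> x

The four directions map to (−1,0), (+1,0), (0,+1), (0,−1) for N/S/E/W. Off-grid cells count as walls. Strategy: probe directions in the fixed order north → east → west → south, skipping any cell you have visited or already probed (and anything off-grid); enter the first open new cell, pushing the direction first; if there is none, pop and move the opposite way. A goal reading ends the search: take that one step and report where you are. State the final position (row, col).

Action: maze.sense[dir: north]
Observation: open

Action: stack.push[x: north]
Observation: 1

Action: maze.move[dir: north]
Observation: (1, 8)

Action: maze.sense[dir: north]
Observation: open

Action: stack.push[x: north]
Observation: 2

Action: maze.move[dir: north]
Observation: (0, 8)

Action: maze.sense[dir: west]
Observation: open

Action: stack.push[x: west]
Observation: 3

Action: maze.move[dir: west]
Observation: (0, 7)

Action: maze.sense[dir: west]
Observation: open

Action: stack.push[x: west]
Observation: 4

Action: maze.move[dir: west]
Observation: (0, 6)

Action: maze.sense[dir: west]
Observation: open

Action: stack.push[x: west]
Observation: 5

Action: maze.move[dir: west]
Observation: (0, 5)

Action: maze.sense[dir: west]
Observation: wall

Action: maze.sense[dir: south]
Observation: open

Action: stack.push[x: south]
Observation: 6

Action: maze.move[dir: south]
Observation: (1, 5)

Action: maze.sense[dir: east]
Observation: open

Action: stack.push[x: east]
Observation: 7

Action: maze.move[dir: east]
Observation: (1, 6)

Action: maze.sense[dir: east]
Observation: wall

Action: maze.sense[dir: south]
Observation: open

Action: stack.push[x: south]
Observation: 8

Action: maze.move[dir: south]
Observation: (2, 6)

Action: maze.sense[dir: east]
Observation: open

Action: stack.push[x: east]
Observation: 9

Action: maze.move[dir: east]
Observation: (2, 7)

Action: maze.sense[dir: south]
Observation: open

Action: stack.push[x: south]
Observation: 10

Action: maze.move[dir: south]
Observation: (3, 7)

Action: maze.sense[dir: east]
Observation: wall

Action: maze.sense[dir: west]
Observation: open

Action: stack.push[x: west]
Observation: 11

Action: maze.move[dir: west]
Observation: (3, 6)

Action: maze.sense[dir: west]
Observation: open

Action: stack.push[x: west]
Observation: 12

Action: maze.move[dir: west]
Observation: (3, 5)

Action: maze.sense[dir: north]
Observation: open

Action: stack.push[x: north]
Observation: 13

Action: maze.move[dir: north]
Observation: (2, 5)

Action: maze.sense[dir: west]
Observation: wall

Action: stack.pop[]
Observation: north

Action: maze.move[dir: south]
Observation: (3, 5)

Action: maze.sense[dir: west]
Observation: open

Action: stack.push[x: west]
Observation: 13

Action: maze.move[dir: west]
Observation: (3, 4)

Action: maze.sense[dir: west]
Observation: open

Action: stack.push[x: west]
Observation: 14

Action: maze.move[dir: west]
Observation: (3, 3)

Action: maze.sense[dir: north]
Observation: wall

Action: maze.sense[dir: west]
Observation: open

Action: stack.push[x: west]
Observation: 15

Action: maze.move[dir: west]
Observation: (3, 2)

Action: maze.sense[dir: north]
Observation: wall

Action: maze.sense[dir: west]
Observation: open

Action: stack.push[x: west]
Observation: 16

Action: maze.move[dir: west]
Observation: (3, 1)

Action: maze.sense[dir: north]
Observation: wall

Action: maze.sense[dir: west]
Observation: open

Action: stack.push[x: west]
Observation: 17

Action: maze.move[dir: west]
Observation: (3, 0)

Action: maze.sense[dir: north]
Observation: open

Action: stack.push[x: north]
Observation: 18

Action: maze.move[dir: north]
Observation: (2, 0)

Action: maze.sense[dir: north]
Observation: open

Action: stack.push[x: north]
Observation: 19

Action: maze.move[dir: north]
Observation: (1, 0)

Action: maze.sense[dir: north]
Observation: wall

Action: maze.sense[dir: east]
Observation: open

Action: stack.push[x: east]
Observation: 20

Action: maze.move[dir: east]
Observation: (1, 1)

Action: maze.sense[dir: north]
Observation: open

Action: stack.push[x: north]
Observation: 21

Action: maze.move[dir: north]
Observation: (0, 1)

Action: maze.sense[dir: east]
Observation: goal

Action: maze.move[dir: east]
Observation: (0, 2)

Answer: (0, 2)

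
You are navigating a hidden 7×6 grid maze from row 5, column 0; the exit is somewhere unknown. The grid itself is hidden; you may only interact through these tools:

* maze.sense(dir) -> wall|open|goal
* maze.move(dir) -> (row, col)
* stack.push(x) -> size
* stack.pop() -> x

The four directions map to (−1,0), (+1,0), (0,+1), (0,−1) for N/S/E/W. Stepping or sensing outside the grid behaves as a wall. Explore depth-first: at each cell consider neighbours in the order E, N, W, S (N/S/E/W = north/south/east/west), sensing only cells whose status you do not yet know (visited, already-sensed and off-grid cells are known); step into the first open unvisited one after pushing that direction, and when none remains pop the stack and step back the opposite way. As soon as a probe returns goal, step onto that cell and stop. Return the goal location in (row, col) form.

→ maze.sense(dir→east)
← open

→ stack.push(x→east)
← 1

→ maze.move(dir→east)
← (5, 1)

→ maze.sense(dir→east)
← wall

→ maze.sense(dir→north)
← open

→ stack.push(x→north)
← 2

→ maze.move(dir→north)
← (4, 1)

→ maze.sense(dir→east)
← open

→ stack.push(x→east)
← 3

→ maze.move(dir→east)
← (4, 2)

→ maze.sense(dir→east)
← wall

→ maze.sense(dir→north)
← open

→ stack.push(x→north)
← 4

→ maze.move(dir→north)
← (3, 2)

→ maze.sense(dir→east)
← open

→ stack.push(x→east)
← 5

→ maze.move(dir→east)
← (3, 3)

→ maze.sense(dir→east)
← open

→ stack.push(x→east)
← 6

→ maze.move(dir→east)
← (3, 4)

→ maze.sense(dir→east)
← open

→ stack.push(x→east)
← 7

→ maze.move(dir→east)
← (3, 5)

→ maze.sense(dir→north)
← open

→ stack.push(x→north)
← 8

→ maze.move(dir→north)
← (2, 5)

→ maze.sense(dir→north)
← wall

→ maze.sense(dir→west)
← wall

→ stack.pop()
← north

→ maze.move(dir→south)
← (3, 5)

→ maze.sense(dir→south)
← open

→ stack.push(x→south)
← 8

→ maze.move(dir→south)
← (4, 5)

→ maze.sense(dir→west)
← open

→ stack.push(x→west)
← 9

→ maze.move(dir→west)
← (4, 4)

→ maze.sense(dir→south)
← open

→ stack.push(x→south)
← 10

→ maze.move(dir→south)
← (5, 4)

→ maze.sense(dir→east)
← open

→ stack.push(x→east)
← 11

→ maze.move(dir→east)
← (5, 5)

→ maze.sense(dir→south)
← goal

→ maze.move(dir→south)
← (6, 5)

Answer: (6, 5)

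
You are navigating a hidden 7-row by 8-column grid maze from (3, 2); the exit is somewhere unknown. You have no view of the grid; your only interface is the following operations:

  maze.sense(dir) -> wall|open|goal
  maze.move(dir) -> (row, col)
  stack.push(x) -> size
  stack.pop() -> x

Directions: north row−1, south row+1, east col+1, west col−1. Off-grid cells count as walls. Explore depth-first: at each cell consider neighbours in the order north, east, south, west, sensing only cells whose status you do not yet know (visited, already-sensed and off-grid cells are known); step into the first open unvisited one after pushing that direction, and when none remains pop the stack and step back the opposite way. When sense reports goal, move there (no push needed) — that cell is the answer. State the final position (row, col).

Do: maze.sense[dir='north']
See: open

Do: stack.push[x='north']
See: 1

Do: maze.move[dir='north']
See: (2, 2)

Do: maze.sense[dir='north']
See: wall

Do: maze.sense[dir='east']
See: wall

Do: maze.sense[dir='west']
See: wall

Do: stack.pop[]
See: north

Do: maze.move[dir='south']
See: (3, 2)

Do: maze.sense[dir='east']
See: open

Do: stack.push[x='east']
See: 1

Do: maze.move[dir='east']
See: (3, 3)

Do: maze.sense[dir='east']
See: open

Do: stack.push[x='east']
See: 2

Do: maze.move[dir='east']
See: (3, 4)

Do: maze.sense[dir='north']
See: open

Do: stack.push[x='north']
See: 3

Do: maze.move[dir='north']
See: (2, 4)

Do: maze.sense[dir='north']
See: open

Do: stack.push[x='north']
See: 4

Do: maze.move[dir='north']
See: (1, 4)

Do: maze.sense[dir='north']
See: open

Do: stack.push[x='north']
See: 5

Do: maze.move[dir='north']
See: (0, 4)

Do: maze.sense[dir='east']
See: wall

Do: maze.sense[dir='west']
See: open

Do: stack.push[x='west']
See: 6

Do: maze.move[dir='west']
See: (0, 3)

Do: maze.sense[dir='south']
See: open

Do: stack.push[x='south']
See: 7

Do: maze.move[dir='south']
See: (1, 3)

Do: stack.pop[]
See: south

Do: maze.move[dir='north']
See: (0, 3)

Do: maze.sense[dir='west']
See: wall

Do: stack.pop[]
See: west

Do: maze.move[dir='east']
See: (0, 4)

Do: stack.pop[]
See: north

Do: maze.move[dir='south']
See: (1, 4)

Do: maze.sense[dir='east']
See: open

Do: stack.push[x='east']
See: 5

Do: maze.move[dir='east']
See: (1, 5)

Do: maze.sense[dir='east']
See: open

Do: stack.push[x='east']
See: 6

Do: maze.move[dir='east']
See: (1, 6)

Do: maze.sense[dir='north']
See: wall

Do: maze.sense[dir='east']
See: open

Do: stack.push[x='east']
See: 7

Do: maze.move[dir='east']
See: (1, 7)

Do: maze.sense[dir='north']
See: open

Do: stack.push[x='north']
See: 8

Do: maze.move[dir='north']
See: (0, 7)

Do: stack.pop[]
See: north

Do: maze.move[dir='south']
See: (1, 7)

Do: maze.sense[dir='south']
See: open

Do: stack.push[x='south']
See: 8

Do: maze.move[dir='south']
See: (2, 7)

Do: maze.sense[dir='south']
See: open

Do: stack.push[x='south']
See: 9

Do: maze.move[dir='south']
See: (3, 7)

Do: maze.sense[dir='south']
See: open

Do: stack.push[x='south']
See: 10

Do: maze.move[dir='south']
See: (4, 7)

Do: maze.sense[dir='south']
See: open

Do: stack.push[x='south']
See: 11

Do: maze.move[dir='south']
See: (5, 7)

Do: maze.sense[dir='south']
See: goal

Do: maze.move[dir='south']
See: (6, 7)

Answer: (6, 7)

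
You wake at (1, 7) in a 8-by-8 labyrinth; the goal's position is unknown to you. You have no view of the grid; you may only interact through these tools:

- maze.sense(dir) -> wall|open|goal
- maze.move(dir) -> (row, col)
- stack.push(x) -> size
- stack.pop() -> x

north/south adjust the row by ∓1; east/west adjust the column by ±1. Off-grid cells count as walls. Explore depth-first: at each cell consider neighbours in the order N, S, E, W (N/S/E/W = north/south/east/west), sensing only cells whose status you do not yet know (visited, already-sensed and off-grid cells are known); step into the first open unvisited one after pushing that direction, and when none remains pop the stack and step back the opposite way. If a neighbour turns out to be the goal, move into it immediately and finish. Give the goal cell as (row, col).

Using maze.sense on north, — result: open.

Calling stack.push on north, which returns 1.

Now I run maze.move on north, and get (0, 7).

I invoke maze.sense on west, which returns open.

I call stack.push on west, which returns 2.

I call maze.move on west, — result: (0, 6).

I call maze.sense on south, → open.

Calling stack.push on south, → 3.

I run maze.move on south, — result: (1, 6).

I call maze.sense on south, — result: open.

Calling stack.push on south, and observe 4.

Now I run maze.move on south, and observe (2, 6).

Next I call maze.sense on south, and see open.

I run stack.push on south, — result: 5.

I invoke maze.move on south, → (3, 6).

I use maze.sense on south, which returns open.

I invoke stack.push on south, → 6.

I run maze.move on south, : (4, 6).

Then maze.sense on south, — result: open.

I call stack.push on south, yielding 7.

I try maze.move on south, and get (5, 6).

Then maze.sense on south, and get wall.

Using maze.sense on east, and see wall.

I try maze.sense on west, and see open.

Next I call stack.push on west, and get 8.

I call maze.move on west, → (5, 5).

Then maze.sense on north, giving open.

Calling stack.push on north, and see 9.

Using maze.move on north, — result: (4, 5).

Next I call maze.sense on north, yielding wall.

Using maze.sense on west, : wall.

Using stack.pop(), and see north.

I try maze.move on south, which returns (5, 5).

I try maze.sense on south, — result: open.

I use stack.push on south, which returns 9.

I use maze.move on south, and get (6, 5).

I use maze.sense on south, — result: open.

I call stack.push on south, yielding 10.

I call maze.move on south, and see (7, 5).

Then maze.sense on east, yielding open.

Next I call stack.push on east, which returns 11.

Now I run maze.move on east, and get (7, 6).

I call maze.sense on east, — result: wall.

I use stack.pop(), giving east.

Then maze.move on west, yielding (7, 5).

Invoking maze.sense on west, giving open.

Now I run stack.push on west, — result: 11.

Then maze.move on west, which returns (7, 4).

Then maze.sense on north, giving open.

I run stack.push on north, giving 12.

Calling maze.move on north, — result: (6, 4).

I invoke maze.sense on north, yielding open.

I try stack.push on north, which returns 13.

Now I run maze.move on north, yielding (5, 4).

Next I call maze.sense on west, : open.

Now I run stack.push on west, → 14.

Calling maze.move on west, → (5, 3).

I invoke maze.sense on north, and see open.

I use stack.push on north, giving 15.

Then maze.move on north, yielding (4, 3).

Using maze.sense on north, → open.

I run stack.push on north, giving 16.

Invoking maze.move on north, and observe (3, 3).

I invoke maze.sense on north, and observe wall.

Calling maze.sense on east, giving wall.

I invoke maze.sense on west, and see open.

Calling stack.push on west, → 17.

Calling maze.move on west, → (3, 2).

Invoking maze.sense on north, yielding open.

I use stack.push on north, giving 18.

I invoke maze.move on north, — result: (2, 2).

I call maze.sense on north, which returns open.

I run stack.push on north, : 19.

Now I run maze.move on north, → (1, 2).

I invoke maze.sense on north, which returns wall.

I use maze.sense on east, yielding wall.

Calling maze.sense on west, : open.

Next I call stack.push on west, — result: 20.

I try maze.move on west, yielding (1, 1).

I invoke maze.sense on north, and see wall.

Then maze.sense on south, and observe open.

Now I run stack.push on south, → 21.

I use maze.move on south, which returns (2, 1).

I invoke maze.sense on south, which returns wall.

I run maze.sense on west, giving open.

Using stack.push on west, which returns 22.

I try maze.move on west, — result: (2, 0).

I invoke maze.sense on north, : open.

I run stack.push on north, : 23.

I call maze.move on north, : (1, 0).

I call maze.sense on north, and get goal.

I try maze.move on north, and observe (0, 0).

Answer: (0, 0)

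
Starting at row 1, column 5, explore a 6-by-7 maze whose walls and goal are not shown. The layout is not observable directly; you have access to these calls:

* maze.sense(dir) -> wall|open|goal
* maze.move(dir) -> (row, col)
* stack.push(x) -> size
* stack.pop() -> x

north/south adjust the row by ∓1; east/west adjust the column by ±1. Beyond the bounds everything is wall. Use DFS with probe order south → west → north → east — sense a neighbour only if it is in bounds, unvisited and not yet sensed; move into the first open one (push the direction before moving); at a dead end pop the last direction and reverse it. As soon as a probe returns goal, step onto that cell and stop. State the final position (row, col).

[in] sense south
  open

[in] push south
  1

[in] move south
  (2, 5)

[in] sense south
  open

[in] push south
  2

[in] move south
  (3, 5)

[in] sense south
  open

[in] push south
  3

[in] move south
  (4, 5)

[in] sense south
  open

[in] push south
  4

[in] move south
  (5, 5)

[in] sense west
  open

[in] push west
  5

[in] move west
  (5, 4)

[in] sense west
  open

[in] push west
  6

[in] move west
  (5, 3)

[in] sense west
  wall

[in] sense north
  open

[in] push north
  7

[in] move north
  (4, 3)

[in] sense west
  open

[in] push west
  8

[in] move west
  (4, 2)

[in] sense west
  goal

[in] move west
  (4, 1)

Answer: (4, 1)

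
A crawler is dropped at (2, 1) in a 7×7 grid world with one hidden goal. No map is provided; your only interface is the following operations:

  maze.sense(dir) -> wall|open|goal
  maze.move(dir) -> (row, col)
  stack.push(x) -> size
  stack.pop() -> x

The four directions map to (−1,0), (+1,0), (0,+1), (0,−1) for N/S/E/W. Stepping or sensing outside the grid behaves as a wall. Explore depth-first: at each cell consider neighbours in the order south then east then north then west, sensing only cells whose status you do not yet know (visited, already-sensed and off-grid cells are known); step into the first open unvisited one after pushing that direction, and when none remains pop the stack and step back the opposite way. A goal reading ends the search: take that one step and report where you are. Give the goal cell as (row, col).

I call sense(dir→south), and get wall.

Calling sense(dir→east), and see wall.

Using sense(dir→north), — result: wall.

Calling sense(dir→west), and observe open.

I run push(x→west), giving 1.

Next I call move(dir→west), → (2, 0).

I call sense(dir→south), yielding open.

I try push(x→south), yielding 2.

Next I call move(dir→south), → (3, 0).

I call sense(dir→south), which returns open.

I run push(x→south), yielding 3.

I try move(dir→south), and see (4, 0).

I invoke sense(dir→south), : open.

I call push(x→south), → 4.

Calling move(dir→south), giving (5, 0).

I call sense(dir→south), — result: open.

I run push(x→south), and see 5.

I invoke move(dir→south), giving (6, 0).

I run sense(dir→east), — result: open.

Calling push(x→east), — result: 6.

I invoke move(dir→east), and see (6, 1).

I use sense(dir→east), : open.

Then push(x→east), and see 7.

Now I run move(dir→east), and observe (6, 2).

I try sense(dir→east), giving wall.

Then sense(dir→north), which returns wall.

I try pop, and observe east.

Using move(dir→west), which returns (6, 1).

I call sense(dir→north), and observe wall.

Using pop, and see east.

Using move(dir→west), giving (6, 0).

I call pop(), : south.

Invoking move(dir→north), : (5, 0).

Invoking pop, — result: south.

Invoking move(dir→north), which returns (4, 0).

Then sense(dir→east), : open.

Calling push(x→east), → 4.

I try move(dir→east), → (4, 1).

I call sense(dir→east), giving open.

Using push(x→east), yielding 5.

Then move(dir→east), — result: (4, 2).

Using sense(dir→east), and see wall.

I run sense(dir→north), → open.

Invoking push(x→north), : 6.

Then move(dir→north), and see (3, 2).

Now I run sense(dir→east), giving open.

I run push(x→east), yielding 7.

Using move(dir→east), and observe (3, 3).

Next I call sense(dir→east), → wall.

Now I run sense(dir→north), and see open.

Calling push(x→north), and see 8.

I run move(dir→north), → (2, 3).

Invoking sense(dir→east), and see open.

I run push(x→east), which returns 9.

Then move(dir→east), and observe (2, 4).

I invoke sense(dir→east), giving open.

Invoking push(x→east), which returns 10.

Using move(dir→east), and see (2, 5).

Then sense(dir→south), giving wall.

Calling sense(dir→east), and observe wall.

Then sense(dir→north), and observe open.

Using push(x→north), yielding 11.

Using move(dir→north), yielding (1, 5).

Now I run sense(dir→east), and get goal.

Next I call move(dir→east), and see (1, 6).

Answer: (1, 6)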